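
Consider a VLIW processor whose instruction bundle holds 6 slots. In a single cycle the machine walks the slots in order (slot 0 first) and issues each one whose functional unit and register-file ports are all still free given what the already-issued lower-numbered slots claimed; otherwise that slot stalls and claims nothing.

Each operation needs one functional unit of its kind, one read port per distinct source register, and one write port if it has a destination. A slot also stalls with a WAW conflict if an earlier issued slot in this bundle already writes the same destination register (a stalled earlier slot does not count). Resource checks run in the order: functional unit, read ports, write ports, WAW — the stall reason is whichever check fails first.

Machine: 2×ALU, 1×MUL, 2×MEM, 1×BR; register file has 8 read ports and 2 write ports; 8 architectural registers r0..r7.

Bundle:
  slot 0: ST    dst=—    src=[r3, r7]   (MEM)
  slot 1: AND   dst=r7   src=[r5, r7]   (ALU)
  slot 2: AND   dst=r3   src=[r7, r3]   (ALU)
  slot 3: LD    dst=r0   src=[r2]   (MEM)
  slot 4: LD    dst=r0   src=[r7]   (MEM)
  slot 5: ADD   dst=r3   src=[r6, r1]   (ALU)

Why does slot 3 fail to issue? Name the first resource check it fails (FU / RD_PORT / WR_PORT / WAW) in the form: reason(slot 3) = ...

reason(slot 3) = WR_PORT

  0. MEM ⇒ go  {2A/1Mu/1Ld/1B | 6r 2w}
  1. ALU→r7 ⇒ go  {1A/1Mu/1Ld/1B | 4r 1w}
  2. ALU→r3 ⇒ go  {0A/1Mu/1Ld/1B | 2r 0w}
  3. MEM→r0 ⇒ no(WR_PORT)  {0A/1Mu/1Ld/1B | 2r 0w}
  4. MEM→r0 ⇒ no(WR_PORT)  {0A/1Mu/1Ld/1B | 2r 0w}
  5. ALU→r3 ⇒ no(FU)  {0A/1Mu/1Ld/1B | 2r 0w}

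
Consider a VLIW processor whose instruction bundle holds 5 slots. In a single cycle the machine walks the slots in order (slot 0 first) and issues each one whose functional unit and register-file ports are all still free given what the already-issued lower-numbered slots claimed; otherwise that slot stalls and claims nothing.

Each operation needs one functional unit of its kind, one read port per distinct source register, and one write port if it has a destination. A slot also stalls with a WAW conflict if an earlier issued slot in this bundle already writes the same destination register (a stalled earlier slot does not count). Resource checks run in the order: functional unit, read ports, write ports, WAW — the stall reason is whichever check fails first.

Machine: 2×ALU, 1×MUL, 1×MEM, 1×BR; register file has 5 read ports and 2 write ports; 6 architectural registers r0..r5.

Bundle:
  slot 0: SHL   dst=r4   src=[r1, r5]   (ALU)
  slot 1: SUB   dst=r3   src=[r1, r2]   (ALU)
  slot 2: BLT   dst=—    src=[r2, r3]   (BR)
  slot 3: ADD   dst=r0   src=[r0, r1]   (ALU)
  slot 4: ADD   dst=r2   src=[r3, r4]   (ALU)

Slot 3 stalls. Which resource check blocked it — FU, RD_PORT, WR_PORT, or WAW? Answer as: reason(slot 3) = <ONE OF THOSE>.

reason(slot 3) = FU

[0] ALU needs rd=2 wr=1: ok; after: ALU=1 MUL=1 MEM=1 BR=1, R=3, W=1
[1] ALU needs rd=2 wr=1: ok; after: ALU=0 MUL=1 MEM=1 BR=1, R=1, W=0
[2] BR needs rd=2 wr=0: RD_PORT; after: ALU=0 MUL=1 MEM=1 BR=1, R=1, W=0
[3] ALU needs rd=2 wr=1: FU; after: ALU=0 MUL=1 MEM=1 BR=1, R=1, W=0
[4] ALU needs rd=2 wr=1: FU; after: ALU=0 MUL=1 MEM=1 BR=1, R=1, W=0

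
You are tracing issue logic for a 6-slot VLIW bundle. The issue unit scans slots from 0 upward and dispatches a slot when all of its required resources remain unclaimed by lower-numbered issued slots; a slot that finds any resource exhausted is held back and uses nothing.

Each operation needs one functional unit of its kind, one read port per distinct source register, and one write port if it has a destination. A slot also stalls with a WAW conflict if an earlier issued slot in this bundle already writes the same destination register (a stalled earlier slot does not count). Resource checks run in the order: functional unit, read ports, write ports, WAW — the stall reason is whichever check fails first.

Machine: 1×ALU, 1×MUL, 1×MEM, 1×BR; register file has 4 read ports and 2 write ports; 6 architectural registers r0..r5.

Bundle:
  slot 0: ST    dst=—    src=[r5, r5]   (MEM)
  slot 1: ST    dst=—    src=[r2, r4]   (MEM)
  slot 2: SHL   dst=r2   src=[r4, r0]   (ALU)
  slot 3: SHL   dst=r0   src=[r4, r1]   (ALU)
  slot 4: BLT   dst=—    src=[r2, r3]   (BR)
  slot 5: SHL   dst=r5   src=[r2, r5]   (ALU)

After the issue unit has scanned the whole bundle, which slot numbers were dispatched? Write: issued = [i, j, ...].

issued = [0, 2]

  0. MEM ⇒ go  {1A/1Mu/0Ld/1B | 3r 2w}
  1. MEM ⇒ no(FU)  {1A/1Mu/0Ld/1B | 3r 2w}
  2. ALU→r2 ⇒ go  {0A/1Mu/0Ld/1B | 1r 1w}
  3. ALU→r0 ⇒ no(FU)  {0A/1Mu/0Ld/1B | 1r 1w}
  4. BR ⇒ no(RD_PORT)  {0A/1Mu/0Ld/1B | 1r 1w}
  5. ALU→r5 ⇒ no(FU)  {0A/1Mu/0Ld/1B | 1r 1w}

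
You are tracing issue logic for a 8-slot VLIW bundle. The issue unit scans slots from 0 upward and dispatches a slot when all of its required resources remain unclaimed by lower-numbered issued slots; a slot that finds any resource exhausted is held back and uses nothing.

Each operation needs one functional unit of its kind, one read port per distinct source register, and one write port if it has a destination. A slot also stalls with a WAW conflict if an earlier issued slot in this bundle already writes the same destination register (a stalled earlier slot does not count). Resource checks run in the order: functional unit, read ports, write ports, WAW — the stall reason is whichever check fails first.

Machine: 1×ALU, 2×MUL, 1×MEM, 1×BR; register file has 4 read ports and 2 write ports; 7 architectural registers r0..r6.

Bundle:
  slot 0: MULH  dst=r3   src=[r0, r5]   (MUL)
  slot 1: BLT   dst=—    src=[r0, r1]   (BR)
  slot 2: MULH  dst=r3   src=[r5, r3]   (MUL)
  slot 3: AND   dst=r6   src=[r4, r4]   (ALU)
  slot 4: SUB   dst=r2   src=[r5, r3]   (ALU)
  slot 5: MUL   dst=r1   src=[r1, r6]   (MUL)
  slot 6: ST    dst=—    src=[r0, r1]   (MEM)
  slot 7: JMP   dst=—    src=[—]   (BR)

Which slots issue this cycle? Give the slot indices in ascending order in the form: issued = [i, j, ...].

issued = [0, 1]

(0) want 1×MUL +2rd +1wr — yes → AL1|MU1|ME1|BR1|rd2|wr1
(1) want 1×BR +2rd +0wr — yes → AL1|MU1|ME1|BR0|rd0|wr1
(2) want 1×MUL +2rd +1wr — RD_PORT → AL1|MU1|ME1|BR0|rd0|wr1
(3) want 1×ALU +1rd +1wr — RD_PORT → AL1|MU1|ME1|BR0|rd0|wr1
(4) want 1×ALU +2rd +1wr — RD_PORT → AL1|MU1|ME1|BR0|rd0|wr1
(5) want 1×MUL +2rd +1wr — RD_PORT → AL1|MU1|ME1|BR0|rd0|wr1
(6) want 1×MEM +2rd +0wr — RD_PORT → AL1|MU1|ME1|BR0|rd0|wr1
(7) want 1×BR +0rd +0wr — FU → AL1|MU1|ME1|BR0|rd0|wr1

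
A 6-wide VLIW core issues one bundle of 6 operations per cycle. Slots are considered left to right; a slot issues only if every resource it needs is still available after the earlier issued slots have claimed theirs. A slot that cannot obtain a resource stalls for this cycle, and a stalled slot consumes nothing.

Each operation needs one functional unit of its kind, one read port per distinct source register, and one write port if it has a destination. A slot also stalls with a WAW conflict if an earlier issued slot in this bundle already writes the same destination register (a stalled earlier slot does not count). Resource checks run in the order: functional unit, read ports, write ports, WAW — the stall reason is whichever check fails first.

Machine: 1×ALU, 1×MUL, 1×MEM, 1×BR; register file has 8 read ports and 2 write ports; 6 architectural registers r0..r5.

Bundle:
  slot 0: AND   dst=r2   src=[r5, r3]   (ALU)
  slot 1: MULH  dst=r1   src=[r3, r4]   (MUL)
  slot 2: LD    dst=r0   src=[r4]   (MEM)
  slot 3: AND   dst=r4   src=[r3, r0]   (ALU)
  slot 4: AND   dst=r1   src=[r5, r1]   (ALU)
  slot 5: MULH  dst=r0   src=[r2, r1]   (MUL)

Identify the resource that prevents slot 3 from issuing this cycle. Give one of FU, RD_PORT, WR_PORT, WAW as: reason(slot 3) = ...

reason(slot 3) = FU

[0] ALU needs rd=2 wr=1: ok; after: ALU=0 MUL=1 MEM=1 BR=1, R=6, W=1
[1] MUL needs rd=2 wr=1: ok; after: ALU=0 MUL=0 MEM=1 BR=1, R=4, W=0
[2] MEM needs rd=1 wr=1: WR_PORT; after: ALU=0 MUL=0 MEM=1 BR=1, R=4, W=0
[3] ALU needs rd=2 wr=1: FU; after: ALU=0 MUL=0 MEM=1 BR=1, R=4, W=0
[4] ALU needs rd=2 wr=1: FU; after: ALU=0 MUL=0 MEM=1 BR=1, R=4, W=0
[5] MUL needs rd=2 wr=1: FU; after: ALU=0 MUL=0 MEM=1 BR=1, R=4, W=0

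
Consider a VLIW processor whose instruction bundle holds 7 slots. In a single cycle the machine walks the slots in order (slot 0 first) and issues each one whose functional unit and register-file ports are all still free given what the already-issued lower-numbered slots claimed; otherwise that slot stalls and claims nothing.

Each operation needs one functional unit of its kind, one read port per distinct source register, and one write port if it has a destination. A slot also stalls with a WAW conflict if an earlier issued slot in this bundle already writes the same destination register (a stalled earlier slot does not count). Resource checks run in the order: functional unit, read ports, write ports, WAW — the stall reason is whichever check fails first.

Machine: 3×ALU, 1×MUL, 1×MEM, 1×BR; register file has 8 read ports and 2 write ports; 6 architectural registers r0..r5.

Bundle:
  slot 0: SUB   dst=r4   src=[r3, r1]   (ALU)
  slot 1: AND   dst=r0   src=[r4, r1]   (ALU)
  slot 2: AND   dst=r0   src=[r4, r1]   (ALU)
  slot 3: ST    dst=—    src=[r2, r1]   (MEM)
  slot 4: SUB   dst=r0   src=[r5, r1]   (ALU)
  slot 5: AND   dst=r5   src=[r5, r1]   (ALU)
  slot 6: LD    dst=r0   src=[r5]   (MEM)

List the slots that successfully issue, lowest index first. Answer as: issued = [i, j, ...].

slot 0 (ALU): ISSUE — free A2,Mu1,Ld1,B1 rp6 wp1
slot 1 (ALU): ISSUE — free A1,Mu1,Ld1,B1 rp4 wp0
slot 2 (ALU): stall WR_PORT — free A1,Mu1,Ld1,B1 rp4 wp0
slot 3 (MEM): ISSUE — free A1,Mu1,Ld0,B1 rp2 wp0
slot 4 (ALU): stall WR_PORT — free A1,Mu1,Ld0,B1 rp2 wp0
slot 5 (ALU): stall WR_PORT — free A1,Mu1,Ld0,B1 rp2 wp0
slot 6 (MEM): stall FU — free A1,Mu1,Ld0,B1 rp2 wp0

issued = [0, 1, 3]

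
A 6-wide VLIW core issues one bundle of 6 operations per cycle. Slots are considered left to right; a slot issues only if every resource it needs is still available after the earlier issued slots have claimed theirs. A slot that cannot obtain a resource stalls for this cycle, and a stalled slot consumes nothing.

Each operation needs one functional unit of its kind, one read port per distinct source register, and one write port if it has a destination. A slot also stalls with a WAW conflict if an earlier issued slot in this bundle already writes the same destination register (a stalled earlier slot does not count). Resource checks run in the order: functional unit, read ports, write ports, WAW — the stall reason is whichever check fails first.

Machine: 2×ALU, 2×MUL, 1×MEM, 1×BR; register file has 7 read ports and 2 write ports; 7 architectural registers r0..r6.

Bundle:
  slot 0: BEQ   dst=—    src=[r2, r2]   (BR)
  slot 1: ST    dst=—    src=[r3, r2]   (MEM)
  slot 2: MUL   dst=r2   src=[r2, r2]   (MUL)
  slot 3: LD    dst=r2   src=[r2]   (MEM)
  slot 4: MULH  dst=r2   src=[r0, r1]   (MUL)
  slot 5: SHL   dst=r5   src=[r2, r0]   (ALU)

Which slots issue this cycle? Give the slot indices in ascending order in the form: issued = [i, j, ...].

slot 0 (BR): ISSUE — free A2,Mu2,Ld1,B0 rp6 wp2
slot 1 (MEM): ISSUE — free A2,Mu2,Ld0,B0 rp4 wp2
slot 2 (MUL): ISSUE — free A2,Mu1,Ld0,B0 rp3 wp1
slot 3 (MEM): stall FU — free A2,Mu1,Ld0,B0 rp3 wp1
slot 4 (MUL): stall WAW — free A2,Mu1,Ld0,B0 rp3 wp1
slot 5 (ALU): ISSUE — free A1,Mu1,Ld0,B0 rp1 wp0

issued = [0, 1, 2, 5]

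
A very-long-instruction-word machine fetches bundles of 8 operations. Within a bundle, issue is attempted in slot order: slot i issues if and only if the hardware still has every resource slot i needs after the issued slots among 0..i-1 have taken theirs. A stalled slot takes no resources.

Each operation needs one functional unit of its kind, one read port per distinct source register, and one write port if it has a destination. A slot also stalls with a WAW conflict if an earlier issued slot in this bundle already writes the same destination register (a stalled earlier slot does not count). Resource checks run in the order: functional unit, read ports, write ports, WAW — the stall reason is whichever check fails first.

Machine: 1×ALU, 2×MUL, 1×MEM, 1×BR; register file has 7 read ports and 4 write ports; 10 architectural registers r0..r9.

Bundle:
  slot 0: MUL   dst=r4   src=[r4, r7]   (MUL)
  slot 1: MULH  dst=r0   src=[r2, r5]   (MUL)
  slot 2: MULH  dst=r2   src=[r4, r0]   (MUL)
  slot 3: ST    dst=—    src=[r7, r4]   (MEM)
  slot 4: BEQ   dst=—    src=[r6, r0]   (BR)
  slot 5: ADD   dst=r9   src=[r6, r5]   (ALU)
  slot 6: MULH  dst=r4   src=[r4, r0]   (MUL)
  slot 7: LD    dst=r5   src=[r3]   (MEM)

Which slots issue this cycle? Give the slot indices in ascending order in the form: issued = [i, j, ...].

(0) want 1×MUL +2rd +1wr — yes → AL1|MU1|ME1|BR1|rd5|wr3
(1) want 1×MUL +2rd +1wr — yes → AL1|MU0|ME1|BR1|rd3|wr2
(2) want 1×MUL +2rd +1wr — FU → AL1|MU0|ME1|BR1|rd3|wr2
(3) want 1×MEM +2rd +0wr — yes → AL1|MU0|ME0|BR1|rd1|wr2
(4) want 1×BR +2rd +0wr — RD_PORT → AL1|MU0|ME0|BR1|rd1|wr2
(5) want 1×ALU +2rd +1wr — RD_PORT → AL1|MU0|ME0|BR1|rd1|wr2
(6) want 1×MUL +2rd +1wr — FU → AL1|MU0|ME0|BR1|rd1|wr2
(7) want 1×MEM +1rd +1wr — FU → AL1|MU0|ME0|BR1|rd1|wr2

issued = [0, 1, 3]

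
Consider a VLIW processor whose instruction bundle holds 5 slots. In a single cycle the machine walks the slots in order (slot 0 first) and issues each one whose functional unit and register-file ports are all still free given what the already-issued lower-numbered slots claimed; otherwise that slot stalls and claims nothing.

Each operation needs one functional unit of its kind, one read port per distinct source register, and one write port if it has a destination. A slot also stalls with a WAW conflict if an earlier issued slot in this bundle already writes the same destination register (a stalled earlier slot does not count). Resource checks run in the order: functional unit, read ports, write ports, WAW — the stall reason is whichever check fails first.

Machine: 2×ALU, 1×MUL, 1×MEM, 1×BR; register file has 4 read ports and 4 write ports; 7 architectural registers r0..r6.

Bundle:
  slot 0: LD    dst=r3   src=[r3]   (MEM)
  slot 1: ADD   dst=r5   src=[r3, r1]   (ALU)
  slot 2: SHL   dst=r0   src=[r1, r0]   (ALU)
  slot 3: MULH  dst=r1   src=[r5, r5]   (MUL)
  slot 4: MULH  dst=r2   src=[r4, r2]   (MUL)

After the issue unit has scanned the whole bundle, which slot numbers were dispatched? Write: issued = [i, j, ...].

  0. MEM→r3 ⇒ go  {2A/1Mu/0Ld/1B | 3r 3w}
  1. ALU→r5 ⇒ go  {1A/1Mu/0Ld/1B | 1r 2w}
  2. ALU→r0 ⇒ no(RD_PORT)  {1A/1Mu/0Ld/1B | 1r 2w}
  3. MUL→r1 ⇒ go  {1A/0Mu/0Ld/1B | 0r 1w}
  4. MUL→r2 ⇒ no(FU)  {1A/0Mu/0Ld/1B | 0r 1w}

issued = [0, 1, 3]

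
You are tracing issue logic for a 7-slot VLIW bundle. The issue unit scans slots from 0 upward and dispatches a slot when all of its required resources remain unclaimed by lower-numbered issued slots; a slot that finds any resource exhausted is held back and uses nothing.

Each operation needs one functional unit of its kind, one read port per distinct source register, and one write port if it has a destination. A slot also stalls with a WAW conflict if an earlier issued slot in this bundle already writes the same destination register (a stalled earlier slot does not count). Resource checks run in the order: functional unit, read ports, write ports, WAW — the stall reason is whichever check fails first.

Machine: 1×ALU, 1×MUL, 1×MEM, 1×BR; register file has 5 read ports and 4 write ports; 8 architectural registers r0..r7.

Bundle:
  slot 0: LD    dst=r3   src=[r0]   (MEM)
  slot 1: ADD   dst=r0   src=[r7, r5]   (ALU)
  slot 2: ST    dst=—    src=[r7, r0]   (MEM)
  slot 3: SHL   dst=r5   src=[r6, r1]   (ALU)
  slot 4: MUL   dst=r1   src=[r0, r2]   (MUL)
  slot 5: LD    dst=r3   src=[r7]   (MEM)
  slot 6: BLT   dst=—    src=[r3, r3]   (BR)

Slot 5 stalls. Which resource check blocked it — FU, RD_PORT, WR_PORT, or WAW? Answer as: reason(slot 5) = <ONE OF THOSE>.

reason(slot 5) = FU

(0) want 1×MEM +1rd +1wr — yes → AL1|MU1|ME0|BR1|rd4|wr3
(1) want 1×ALU +2rd +1wr — yes → AL0|MU1|ME0|BR1|rd2|wr2
(2) want 1×MEM +2rd +0wr — FU → AL0|MU1|ME0|BR1|rd2|wr2
(3) want 1×ALU +2rd +1wr — FU → AL0|MU1|ME0|BR1|rd2|wr2
(4) want 1×MUL +2rd +1wr — yes → AL0|MU0|ME0|BR1|rd0|wr1
(5) want 1×MEM +1rd +1wr — FU → AL0|MU0|ME0|BR1|rd0|wr1
(6) want 1×BR +1rd +0wr — RD_PORT → AL0|MU0|ME0|BR1|rd0|wr1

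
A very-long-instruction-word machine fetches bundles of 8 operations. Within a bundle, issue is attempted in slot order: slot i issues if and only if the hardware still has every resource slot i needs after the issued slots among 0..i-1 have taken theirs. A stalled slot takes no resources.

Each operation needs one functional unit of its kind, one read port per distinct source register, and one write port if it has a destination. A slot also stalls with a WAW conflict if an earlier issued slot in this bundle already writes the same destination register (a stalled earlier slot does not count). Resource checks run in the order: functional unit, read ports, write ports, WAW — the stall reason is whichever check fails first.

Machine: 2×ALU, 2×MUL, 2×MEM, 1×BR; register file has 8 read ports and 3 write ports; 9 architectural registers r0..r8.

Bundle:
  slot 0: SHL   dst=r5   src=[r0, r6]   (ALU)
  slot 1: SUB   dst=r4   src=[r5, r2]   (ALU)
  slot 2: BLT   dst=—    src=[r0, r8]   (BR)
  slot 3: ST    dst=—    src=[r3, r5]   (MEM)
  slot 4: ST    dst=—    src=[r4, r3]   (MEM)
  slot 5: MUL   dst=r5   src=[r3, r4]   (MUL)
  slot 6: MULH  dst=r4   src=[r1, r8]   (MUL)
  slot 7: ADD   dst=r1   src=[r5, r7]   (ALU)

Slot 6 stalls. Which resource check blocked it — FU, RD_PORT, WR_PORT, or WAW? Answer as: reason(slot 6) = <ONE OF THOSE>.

slot 0 (ALU): ISSUE — free A1,Mu2,Ld2,B1 rp6 wp2
slot 1 (ALU): ISSUE — free A0,Mu2,Ld2,B1 rp4 wp1
slot 2 (BR): ISSUE — free A0,Mu2,Ld2,B0 rp2 wp1
slot 3 (MEM): ISSUE — free A0,Mu2,Ld1,B0 rp0 wp1
slot 4 (MEM): stall RD_PORT — free A0,Mu2,Ld1,B0 rp0 wp1
slot 5 (MUL): stall RD_PORT — free A0,Mu2,Ld1,B0 rp0 wp1
slot 6 (MUL): stall RD_PORT — free A0,Mu2,Ld1,B0 rp0 wp1
slot 7 (ALU): stall FU — free A0,Mu2,Ld1,B0 rp0 wp1

reason(slot 6) = RD_PORT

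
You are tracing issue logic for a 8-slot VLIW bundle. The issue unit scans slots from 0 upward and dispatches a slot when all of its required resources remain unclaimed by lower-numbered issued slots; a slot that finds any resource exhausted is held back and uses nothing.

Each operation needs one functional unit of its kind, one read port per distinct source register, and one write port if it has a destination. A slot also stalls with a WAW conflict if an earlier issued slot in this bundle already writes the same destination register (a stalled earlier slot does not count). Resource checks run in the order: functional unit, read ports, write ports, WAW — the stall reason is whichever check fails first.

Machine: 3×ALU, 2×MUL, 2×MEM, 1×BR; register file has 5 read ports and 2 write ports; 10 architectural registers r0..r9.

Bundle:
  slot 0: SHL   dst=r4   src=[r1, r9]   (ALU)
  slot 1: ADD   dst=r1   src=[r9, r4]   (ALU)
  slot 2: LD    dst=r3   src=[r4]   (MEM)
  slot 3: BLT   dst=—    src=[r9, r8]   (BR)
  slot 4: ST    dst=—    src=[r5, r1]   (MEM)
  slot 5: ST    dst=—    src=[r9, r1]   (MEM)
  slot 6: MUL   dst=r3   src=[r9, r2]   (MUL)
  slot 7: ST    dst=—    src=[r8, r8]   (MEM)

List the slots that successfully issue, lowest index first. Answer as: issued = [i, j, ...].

issued = [0, 1, 7]

  0. ALU→r4 ⇒ go  {2A/2Mu/2Ld/1B | 3r 1w}
  1. ALU→r1 ⇒ go  {1A/2Mu/2Ld/1B | 1r 0w}
  2. MEM→r3 ⇒ no(WR_PORT)  {1A/2Mu/2Ld/1B | 1r 0w}
  3. BR ⇒ no(RD_PORT)  {1A/2Mu/2Ld/1B | 1r 0w}
  4. MEM ⇒ no(RD_PORT)  {1A/2Mu/2Ld/1B | 1r 0w}
  5. MEM ⇒ no(RD_PORT)  {1A/2Mu/2Ld/1B | 1r 0w}
  6. MUL→r3 ⇒ no(RD_PORT)  {1A/2Mu/2Ld/1B | 1r 0w}
  7. MEM ⇒ go  {1A/2Mu/1Ld/1B | 0r 0w}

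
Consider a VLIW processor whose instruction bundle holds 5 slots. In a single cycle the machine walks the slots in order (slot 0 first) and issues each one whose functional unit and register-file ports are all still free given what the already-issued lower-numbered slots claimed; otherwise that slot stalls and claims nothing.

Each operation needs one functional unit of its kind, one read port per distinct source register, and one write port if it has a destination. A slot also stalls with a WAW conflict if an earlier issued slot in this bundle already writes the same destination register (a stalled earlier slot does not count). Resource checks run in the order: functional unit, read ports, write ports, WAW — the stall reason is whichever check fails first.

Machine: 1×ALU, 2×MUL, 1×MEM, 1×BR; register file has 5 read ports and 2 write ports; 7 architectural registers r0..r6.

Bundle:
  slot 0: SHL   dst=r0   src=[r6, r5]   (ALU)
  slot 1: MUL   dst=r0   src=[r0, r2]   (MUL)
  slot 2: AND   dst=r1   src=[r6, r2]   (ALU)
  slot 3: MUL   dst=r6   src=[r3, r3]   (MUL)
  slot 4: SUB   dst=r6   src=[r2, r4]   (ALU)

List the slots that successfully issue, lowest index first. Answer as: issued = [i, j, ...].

[0] ALU needs rd=2 wr=1: ok; after: ALU=0 MUL=2 MEM=1 BR=1, R=3, W=1
[1] MUL needs rd=2 wr=1: WAW; after: ALU=0 MUL=2 MEM=1 BR=1, R=3, W=1
[2] ALU needs rd=2 wr=1: FU; after: ALU=0 MUL=2 MEM=1 BR=1, R=3, W=1
[3] MUL needs rd=1 wr=1: ok; after: ALU=0 MUL=1 MEM=1 BR=1, R=2, W=0
[4] ALU needs rd=2 wr=1: FU; after: ALU=0 MUL=1 MEM=1 BR=1, R=2, W=0

issued = [0, 3]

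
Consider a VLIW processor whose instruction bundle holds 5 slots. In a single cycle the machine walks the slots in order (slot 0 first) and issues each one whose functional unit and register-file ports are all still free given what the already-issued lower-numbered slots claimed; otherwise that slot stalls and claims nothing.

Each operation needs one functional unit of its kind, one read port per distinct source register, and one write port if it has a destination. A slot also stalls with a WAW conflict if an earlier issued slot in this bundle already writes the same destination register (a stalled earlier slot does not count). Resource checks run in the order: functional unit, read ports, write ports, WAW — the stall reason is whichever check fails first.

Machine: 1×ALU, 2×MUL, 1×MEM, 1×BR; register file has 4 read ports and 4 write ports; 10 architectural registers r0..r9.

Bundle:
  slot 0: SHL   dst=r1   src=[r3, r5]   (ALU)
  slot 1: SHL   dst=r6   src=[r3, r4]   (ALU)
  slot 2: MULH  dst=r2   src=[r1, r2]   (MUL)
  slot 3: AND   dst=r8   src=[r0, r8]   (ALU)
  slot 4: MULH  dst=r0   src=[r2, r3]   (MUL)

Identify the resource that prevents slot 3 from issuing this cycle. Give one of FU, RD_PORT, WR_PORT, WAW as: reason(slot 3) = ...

reason(slot 3) = FU

  0. ALU→r1 ⇒ go  {0A/2Mu/1Ld/1B | 2r 3w}
  1. ALU→r6 ⇒ no(FU)  {0A/2Mu/1Ld/1B | 2r 3w}
  2. MUL→r2 ⇒ go  {0A/1Mu/1Ld/1B | 0r 2w}
  3. ALU→r8 ⇒ no(FU)  {0A/1Mu/1Ld/1B | 0r 2w}
  4. MUL→r0 ⇒ no(RD_PORT)  {0A/1Mu/1Ld/1B | 0r 2w}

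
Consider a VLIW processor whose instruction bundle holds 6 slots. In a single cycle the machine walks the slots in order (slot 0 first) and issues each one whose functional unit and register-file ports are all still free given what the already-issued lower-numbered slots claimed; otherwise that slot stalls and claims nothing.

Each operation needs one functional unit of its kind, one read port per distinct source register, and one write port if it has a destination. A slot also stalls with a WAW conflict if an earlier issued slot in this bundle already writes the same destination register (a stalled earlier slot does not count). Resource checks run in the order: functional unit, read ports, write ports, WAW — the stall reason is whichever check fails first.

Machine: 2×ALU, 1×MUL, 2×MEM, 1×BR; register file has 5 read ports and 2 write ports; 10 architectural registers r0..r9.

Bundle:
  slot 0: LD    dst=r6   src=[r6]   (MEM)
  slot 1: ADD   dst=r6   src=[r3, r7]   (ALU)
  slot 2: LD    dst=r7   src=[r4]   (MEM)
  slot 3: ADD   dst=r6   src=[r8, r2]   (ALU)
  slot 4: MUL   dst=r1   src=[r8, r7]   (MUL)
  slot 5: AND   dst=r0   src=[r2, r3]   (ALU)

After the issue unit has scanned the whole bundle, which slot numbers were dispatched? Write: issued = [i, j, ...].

  0. MEM→r6 ⇒ go  {2A/1Mu/1Ld/1B | 4r 1w}
  1. ALU→r6 ⇒ no(WAW)  {2A/1Mu/1Ld/1B | 4r 1w}
  2. MEM→r7 ⇒ go  {2A/1Mu/0Ld/1B | 3r 0w}
  3. ALU→r6 ⇒ no(WR_PORT)  {2A/1Mu/0Ld/1B | 3r 0w}
  4. MUL→r1 ⇒ no(WR_PORT)  {2A/1Mu/0Ld/1B | 3r 0w}
  5. ALU→r0 ⇒ no(WR_PORT)  {2A/1Mu/0Ld/1B | 3r 0w}

issued = [0, 2]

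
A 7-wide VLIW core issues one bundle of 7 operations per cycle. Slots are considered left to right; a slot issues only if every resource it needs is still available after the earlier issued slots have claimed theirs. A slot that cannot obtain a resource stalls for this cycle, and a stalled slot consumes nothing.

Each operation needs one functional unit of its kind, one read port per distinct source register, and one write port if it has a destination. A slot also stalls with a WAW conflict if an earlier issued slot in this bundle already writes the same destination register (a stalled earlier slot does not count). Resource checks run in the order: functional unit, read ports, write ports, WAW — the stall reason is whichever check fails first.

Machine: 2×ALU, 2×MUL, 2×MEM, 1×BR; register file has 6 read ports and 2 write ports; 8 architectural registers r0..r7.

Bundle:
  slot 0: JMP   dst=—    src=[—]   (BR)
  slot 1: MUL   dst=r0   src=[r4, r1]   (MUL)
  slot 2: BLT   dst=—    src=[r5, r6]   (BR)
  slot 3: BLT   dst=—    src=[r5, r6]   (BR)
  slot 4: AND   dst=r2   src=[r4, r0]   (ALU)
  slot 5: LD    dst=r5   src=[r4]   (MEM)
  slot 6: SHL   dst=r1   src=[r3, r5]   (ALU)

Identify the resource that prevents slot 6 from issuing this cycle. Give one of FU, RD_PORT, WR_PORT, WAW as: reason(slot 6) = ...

reason(slot 6) = WR_PORT

  0. BR ⇒ go  {2A/2Mu/2Ld/0B | 6r 2w}
  1. MUL→r0 ⇒ go  {2A/1Mu/2Ld/0B | 4r 1w}
  2. BR ⇒ no(FU)  {2A/1Mu/2Ld/0B | 4r 1w}
  3. BR ⇒ no(FU)  {2A/1Mu/2Ld/0B | 4r 1w}
  4. ALU→r2 ⇒ go  {1A/1Mu/2Ld/0B | 2r 0w}
  5. MEM→r5 ⇒ no(WR_PORT)  {1A/1Mu/2Ld/0B | 2r 0w}
  6. ALU→r1 ⇒ no(WR_PORT)  {1A/1Mu/2Ld/0B | 2r 0w}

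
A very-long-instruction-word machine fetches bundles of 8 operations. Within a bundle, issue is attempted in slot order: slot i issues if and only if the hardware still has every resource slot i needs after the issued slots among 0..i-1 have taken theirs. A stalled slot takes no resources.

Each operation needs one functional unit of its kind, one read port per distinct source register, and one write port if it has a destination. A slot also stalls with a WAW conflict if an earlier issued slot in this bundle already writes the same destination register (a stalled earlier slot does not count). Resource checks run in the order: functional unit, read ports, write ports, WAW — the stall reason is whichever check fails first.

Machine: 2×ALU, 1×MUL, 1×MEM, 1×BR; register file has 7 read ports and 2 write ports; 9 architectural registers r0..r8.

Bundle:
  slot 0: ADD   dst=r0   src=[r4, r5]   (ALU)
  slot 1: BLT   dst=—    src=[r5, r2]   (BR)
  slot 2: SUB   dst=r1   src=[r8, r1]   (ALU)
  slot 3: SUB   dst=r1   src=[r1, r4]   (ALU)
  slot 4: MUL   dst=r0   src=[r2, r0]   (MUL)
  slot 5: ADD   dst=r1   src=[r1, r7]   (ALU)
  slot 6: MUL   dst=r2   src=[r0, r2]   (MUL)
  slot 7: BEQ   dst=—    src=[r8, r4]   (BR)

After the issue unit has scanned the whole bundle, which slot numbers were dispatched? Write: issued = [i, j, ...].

slot 0 (ALU): ISSUE — free A1,Mu1,Ld1,B1 rp5 wp1
slot 1 (BR): ISSUE — free A1,Mu1,Ld1,B0 rp3 wp1
slot 2 (ALU): ISSUE — free A0,Mu1,Ld1,B0 rp1 wp0
slot 3 (ALU): stall FU — free A0,Mu1,Ld1,B0 rp1 wp0
slot 4 (MUL): stall RD_PORT — free A0,Mu1,Ld1,B0 rp1 wp0
slot 5 (ALU): stall FU — free A0,Mu1,Ld1,B0 rp1 wp0
slot 6 (MUL): stall RD_PORT — free A0,Mu1,Ld1,B0 rp1 wp0
slot 7 (BR): stall FU — free A0,Mu1,Ld1,B0 rp1 wp0

issued = [0, 1, 2]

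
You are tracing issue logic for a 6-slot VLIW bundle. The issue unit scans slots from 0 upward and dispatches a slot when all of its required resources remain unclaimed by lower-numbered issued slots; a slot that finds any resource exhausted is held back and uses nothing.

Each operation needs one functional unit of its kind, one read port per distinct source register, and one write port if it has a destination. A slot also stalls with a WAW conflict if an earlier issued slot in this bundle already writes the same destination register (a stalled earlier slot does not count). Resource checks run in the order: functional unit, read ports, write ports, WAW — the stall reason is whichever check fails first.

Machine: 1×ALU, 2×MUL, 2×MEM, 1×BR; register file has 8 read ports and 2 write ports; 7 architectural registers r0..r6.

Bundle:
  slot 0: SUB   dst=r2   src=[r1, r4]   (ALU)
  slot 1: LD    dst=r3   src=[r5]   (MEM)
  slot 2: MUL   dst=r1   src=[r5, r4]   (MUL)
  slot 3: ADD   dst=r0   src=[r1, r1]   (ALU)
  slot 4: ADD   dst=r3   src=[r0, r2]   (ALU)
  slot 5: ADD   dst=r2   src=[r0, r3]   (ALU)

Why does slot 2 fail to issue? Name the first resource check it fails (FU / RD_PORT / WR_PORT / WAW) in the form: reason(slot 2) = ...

reason(slot 2) = WR_PORT

[0] ALU needs rd=2 wr=1: ok; after: ALU=0 MUL=2 MEM=2 BR=1, R=6, W=1
[1] MEM needs rd=1 wr=1: ok; after: ALU=0 MUL=2 MEM=1 BR=1, R=5, W=0
[2] MUL needs rd=2 wr=1: WR_PORT; after: ALU=0 MUL=2 MEM=1 BR=1, R=5, W=0
[3] ALU needs rd=1 wr=1: FU; after: ALU=0 MUL=2 MEM=1 BR=1, R=5, W=0
[4] ALU needs rd=2 wr=1: FU; after: ALU=0 MUL=2 MEM=1 BR=1, R=5, W=0
[5] ALU needs rd=2 wr=1: FU; after: ALU=0 MUL=2 MEM=1 BR=1, R=5, W=0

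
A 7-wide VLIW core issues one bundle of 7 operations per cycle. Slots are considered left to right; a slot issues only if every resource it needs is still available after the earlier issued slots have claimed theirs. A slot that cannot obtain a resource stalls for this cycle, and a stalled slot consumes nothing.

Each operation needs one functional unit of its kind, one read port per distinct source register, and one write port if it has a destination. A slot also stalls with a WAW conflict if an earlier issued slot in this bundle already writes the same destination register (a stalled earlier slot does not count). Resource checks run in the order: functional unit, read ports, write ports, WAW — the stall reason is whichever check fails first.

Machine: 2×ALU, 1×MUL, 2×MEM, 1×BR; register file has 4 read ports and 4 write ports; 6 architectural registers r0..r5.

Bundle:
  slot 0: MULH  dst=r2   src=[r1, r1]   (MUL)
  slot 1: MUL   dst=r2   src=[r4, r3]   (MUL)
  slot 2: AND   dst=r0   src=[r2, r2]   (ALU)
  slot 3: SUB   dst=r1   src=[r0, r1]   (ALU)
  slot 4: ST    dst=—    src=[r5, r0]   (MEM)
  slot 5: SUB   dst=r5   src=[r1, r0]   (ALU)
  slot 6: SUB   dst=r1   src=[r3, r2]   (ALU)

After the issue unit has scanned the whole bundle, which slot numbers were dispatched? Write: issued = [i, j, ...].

issued = [0, 2, 3]

[0] MUL needs rd=1 wr=1: ok; after: ALU=2 MUL=0 MEM=2 BR=1, R=3, W=3
[1] MUL needs rd=2 wr=1: FU; after: ALU=2 MUL=0 MEM=2 BR=1, R=3, W=3
[2] ALU needs rd=1 wr=1: ok; after: ALU=1 MUL=0 MEM=2 BR=1, R=2, W=2
[3] ALU needs rd=2 wr=1: ok; after: ALU=0 MUL=0 MEM=2 BR=1, R=0, W=1
[4] MEM needs rd=2 wr=0: RD_PORT; after: ALU=0 MUL=0 MEM=2 BR=1, R=0, W=1
[5] ALU needs rd=2 wr=1: FU; after: ALU=0 MUL=0 MEM=2 BR=1, R=0, W=1
[6] ALU needs rd=2 wr=1: FU; after: ALU=0 MUL=0 MEM=2 BR=1, R=0, W=1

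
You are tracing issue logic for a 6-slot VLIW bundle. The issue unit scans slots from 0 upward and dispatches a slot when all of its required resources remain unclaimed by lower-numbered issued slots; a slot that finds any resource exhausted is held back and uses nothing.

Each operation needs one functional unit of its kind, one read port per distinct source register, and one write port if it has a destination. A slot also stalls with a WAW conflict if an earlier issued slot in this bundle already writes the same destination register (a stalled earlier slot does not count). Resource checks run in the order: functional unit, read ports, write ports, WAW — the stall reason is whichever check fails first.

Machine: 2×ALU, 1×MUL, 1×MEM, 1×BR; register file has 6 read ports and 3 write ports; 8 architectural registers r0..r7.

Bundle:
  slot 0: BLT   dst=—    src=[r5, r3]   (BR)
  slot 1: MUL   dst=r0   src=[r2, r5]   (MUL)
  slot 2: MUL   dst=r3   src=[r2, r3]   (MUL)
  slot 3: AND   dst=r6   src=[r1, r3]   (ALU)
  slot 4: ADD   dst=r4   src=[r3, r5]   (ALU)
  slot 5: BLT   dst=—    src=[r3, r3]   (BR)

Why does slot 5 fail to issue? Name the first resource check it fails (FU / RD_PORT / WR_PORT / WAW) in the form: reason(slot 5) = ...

#0 BR src=r5,r3 dispatched  <A:2 Mu:1 Ld:1 B:0 rd:4 wr:3>
#1 MUL src=r2,r5 dispatched  <A:2 Mu:0 Ld:1 B:0 rd:2 wr:2>
#2 MUL src=r2,r3 held:FU  <A:2 Mu:0 Ld:1 B:0 rd:2 wr:2>
#3 ALU src=r1,r3 dispatched  <A:1 Mu:0 Ld:1 B:0 rd:0 wr:1>
#4 ALU src=r3,r5 held:RD_PORT  <A:1 Mu:0 Ld:1 B:0 rd:0 wr:1>
#5 BR src=r3,r3 held:FU  <A:1 Mu:0 Ld:1 B:0 rd:0 wr:1>

reason(slot 5) = FU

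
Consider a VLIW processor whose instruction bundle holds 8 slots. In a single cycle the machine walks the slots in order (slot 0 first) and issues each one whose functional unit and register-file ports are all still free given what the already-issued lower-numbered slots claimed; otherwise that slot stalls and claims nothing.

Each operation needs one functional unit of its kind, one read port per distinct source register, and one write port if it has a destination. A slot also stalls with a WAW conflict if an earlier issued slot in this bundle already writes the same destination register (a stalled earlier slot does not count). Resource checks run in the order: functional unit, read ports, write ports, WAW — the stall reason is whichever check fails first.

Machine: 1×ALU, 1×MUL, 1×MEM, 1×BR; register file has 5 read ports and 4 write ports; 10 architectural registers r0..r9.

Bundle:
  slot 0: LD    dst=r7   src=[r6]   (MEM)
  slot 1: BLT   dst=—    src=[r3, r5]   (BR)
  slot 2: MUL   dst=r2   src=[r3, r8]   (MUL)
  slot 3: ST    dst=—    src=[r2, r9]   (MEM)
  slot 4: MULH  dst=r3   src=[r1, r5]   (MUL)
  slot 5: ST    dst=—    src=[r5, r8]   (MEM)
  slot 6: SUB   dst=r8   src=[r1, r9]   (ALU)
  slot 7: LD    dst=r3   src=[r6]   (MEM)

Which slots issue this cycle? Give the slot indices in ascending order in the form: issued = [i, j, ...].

issued = [0, 1, 2]

[0] MEM needs rd=1 wr=1: ok; after: ALU=1 MUL=1 MEM=0 BR=1, R=4, W=3
[1] BR needs rd=2 wr=0: ok; after: ALU=1 MUL=1 MEM=0 BR=0, R=2, W=3
[2] MUL needs rd=2 wr=1: ok; after: ALU=1 MUL=0 MEM=0 BR=0, R=0, W=2
[3] MEM needs rd=2 wr=0: FU; after: ALU=1 MUL=0 MEM=0 BR=0, R=0, W=2
[4] MUL needs rd=2 wr=1: FU; after: ALU=1 MUL=0 MEM=0 BR=0, R=0, W=2
[5] MEM needs rd=2 wr=0: FU; after: ALU=1 MUL=0 MEM=0 BR=0, R=0, W=2
[6] ALU needs rd=2 wr=1: RD_PORT; after: ALU=1 MUL=0 MEM=0 BR=0, R=0, W=2
[7] MEM needs rd=1 wr=1: FU; after: ALU=1 MUL=0 MEM=0 BR=0, R=0, W=2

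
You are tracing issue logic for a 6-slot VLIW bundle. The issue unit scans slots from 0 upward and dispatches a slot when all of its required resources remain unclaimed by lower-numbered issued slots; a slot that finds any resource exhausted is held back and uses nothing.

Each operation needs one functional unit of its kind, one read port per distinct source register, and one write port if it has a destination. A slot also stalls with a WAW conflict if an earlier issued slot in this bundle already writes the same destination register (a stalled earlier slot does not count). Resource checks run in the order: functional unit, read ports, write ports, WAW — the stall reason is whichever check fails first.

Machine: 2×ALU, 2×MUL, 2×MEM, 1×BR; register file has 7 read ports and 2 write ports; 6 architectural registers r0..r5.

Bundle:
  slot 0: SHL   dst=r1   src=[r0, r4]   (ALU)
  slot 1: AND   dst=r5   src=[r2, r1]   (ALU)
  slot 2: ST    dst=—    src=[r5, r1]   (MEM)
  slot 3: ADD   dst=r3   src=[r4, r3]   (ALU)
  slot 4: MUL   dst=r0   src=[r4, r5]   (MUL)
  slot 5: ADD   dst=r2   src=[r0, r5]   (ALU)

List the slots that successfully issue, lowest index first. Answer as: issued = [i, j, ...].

[0] ALU needs rd=2 wr=1: ok; after: ALU=1 MUL=2 MEM=2 BR=1, R=5, W=1
[1] ALU needs rd=2 wr=1: ok; after: ALU=0 MUL=2 MEM=2 BR=1, R=3, W=0
[2] MEM needs rd=2 wr=0: ok; after: ALU=0 MUL=2 MEM=1 BR=1, R=1, W=0
[3] ALU needs rd=2 wr=1: FU; after: ALU=0 MUL=2 MEM=1 BR=1, R=1, W=0
[4] MUL needs rd=2 wr=1: RD_PORT; after: ALU=0 MUL=2 MEM=1 BR=1, R=1, W=0
[5] ALU needs rd=2 wr=1: FU; after: ALU=0 MUL=2 MEM=1 BR=1, R=1, W=0

issued = [0, 1, 2]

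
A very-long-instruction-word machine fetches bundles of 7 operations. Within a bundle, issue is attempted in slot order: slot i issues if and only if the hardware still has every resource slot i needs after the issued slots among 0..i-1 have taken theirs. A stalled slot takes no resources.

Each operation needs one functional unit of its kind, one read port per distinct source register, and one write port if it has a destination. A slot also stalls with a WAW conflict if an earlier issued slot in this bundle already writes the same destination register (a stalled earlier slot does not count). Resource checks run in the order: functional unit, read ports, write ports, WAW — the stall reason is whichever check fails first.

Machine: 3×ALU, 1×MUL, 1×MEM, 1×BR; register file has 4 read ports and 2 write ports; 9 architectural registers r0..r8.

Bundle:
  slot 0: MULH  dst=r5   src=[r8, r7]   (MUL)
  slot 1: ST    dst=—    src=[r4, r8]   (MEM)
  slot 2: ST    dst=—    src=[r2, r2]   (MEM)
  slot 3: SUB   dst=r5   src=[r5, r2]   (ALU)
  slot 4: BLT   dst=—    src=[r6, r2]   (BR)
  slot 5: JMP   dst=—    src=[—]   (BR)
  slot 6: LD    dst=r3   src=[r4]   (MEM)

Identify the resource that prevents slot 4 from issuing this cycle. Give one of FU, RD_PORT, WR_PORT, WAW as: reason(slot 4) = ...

  0. MUL→r5 ⇒ go  {3A/0Mu/1Ld/1B | 2r 1w}
  1. MEM ⇒ go  {3A/0Mu/0Ld/1B | 0r 1w}
  2. MEM ⇒ no(FU)  {3A/0Mu/0Ld/1B | 0r 1w}
  3. ALU→r5 ⇒ no(RD_PORT)  {3A/0Mu/0Ld/1B | 0r 1w}
  4. BR ⇒ no(RD_PORT)  {3A/0Mu/0Ld/1B | 0r 1w}
  5. BR ⇒ go  {3A/0Mu/0Ld/0B | 0r 1w}
  6. MEM→r3 ⇒ no(FU)  {3A/0Mu/0Ld/0B | 0r 1w}

reason(slot 4) = RD_PORT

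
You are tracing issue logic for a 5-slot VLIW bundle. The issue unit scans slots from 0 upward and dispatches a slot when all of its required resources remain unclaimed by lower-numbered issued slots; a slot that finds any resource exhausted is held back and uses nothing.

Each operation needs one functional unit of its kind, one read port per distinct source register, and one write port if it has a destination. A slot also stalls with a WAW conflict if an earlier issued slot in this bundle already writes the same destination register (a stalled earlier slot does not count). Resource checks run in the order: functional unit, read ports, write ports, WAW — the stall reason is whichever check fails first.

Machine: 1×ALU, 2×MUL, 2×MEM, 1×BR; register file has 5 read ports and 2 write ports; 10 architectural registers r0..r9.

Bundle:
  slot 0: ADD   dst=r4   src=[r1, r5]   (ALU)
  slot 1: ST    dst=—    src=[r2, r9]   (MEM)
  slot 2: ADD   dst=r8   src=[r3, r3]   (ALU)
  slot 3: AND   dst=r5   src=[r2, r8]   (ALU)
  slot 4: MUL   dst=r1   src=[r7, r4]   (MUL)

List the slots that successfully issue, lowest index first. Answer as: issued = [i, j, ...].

issued = [0, 1]

#0 ALU src=r1,r5 dispatched  <A:0 Mu:2 Ld:2 B:1 rd:3 wr:1>
#1 MEM src=r2,r9 dispatched  <A:0 Mu:2 Ld:1 B:1 rd:1 wr:1>
#2 ALU src=r3,r3 held:FU  <A:0 Mu:2 Ld:1 B:1 rd:1 wr:1>
#3 ALU src=r2,r8 held:FU  <A:0 Mu:2 Ld:1 B:1 rd:1 wr:1>
#4 MUL src=r7,r4 held:RD_PORT  <A:0 Mu:2 Ld:1 B:1 rd:1 wr:1>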